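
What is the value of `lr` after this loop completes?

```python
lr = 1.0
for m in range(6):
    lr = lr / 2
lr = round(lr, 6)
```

Halving LR 6 times: 1 / 2^6
`lr` takes the values: 1.0 → 0.5 → 0.25 → 0.125 → 0.0625 → 0.03125 → 0.015625

Answer: 0.015625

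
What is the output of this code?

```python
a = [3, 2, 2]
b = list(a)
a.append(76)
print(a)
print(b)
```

Key concept: list() constructor creates copy.
Step by step:
`a = [3, 2, 2]` → a = [3, 2, 2]
`b = list(a)` → b = [3, 2, 2]
`a.append(76)` → a = [3, 2, 2, 76]
`print(a)` → prints [3, 2, 2, 76]
`print(b)` → prints [3, 2, 2]

Answer:
[3, 2, 2, 76]
[3, 2, 2]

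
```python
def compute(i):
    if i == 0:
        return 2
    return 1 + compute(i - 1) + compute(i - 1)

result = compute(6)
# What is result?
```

compute(i) = 1 + 2·compute(i-1), compute(0)=2. Closed form: (2+1)·2^6 - 1 = 191.

Answer: 191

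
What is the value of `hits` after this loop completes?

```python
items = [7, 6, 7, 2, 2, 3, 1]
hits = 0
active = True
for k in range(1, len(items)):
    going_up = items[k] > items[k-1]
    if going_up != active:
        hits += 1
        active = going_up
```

Count direction changes in [7, 6, 7, 2, 2, 3, 1]
`hits` takes the values: 0 → 1 → 2 → 3 → 4 → 5

Answer: 5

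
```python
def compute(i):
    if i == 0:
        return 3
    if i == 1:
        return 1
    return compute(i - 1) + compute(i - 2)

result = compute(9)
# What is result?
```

Build up from base cases: compute(0)=3, compute(1)=1, compute(2)=4, compute(3)=5, compute(4)=9, compute(5)=14, compute(6)=23, ..., compute(9)=97

Answer: 97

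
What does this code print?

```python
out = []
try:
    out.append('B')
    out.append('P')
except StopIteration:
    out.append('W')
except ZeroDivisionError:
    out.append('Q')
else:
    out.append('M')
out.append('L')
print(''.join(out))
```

Execution trace: 'B' (try body) → 'P' (try body, no exception) → 'M' (else) → 'L' (after the try/except). Output: BPML

Answer: BPML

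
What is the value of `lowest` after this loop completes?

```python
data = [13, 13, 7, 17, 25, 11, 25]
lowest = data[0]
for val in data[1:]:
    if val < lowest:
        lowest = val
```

Minimum of [13, 13, 7, 17, 25, 11, 25]
`lowest` takes the values: 13 → 7

Answer: 7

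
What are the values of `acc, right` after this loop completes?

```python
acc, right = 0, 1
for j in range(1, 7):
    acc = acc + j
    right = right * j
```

Sum and factorial of 1 to 6
`acc, right` takes the values: (0, 1) → (1, 1) → (3, 1) → (3, 2) → (6, 2) → (6, 6) → (10, 6) → (10, 24) → (15, 24) → (15, 120) → (21, 120) → (21, 720)

Answer: 21, 720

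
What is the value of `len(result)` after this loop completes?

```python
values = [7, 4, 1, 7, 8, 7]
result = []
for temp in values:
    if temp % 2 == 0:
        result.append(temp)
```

Count even numbers in [7, 4, 1, 7, 8, 7]
`result` takes the values: [] → [4] → [4, 8]
So `len(result)` = 2

Answer: 2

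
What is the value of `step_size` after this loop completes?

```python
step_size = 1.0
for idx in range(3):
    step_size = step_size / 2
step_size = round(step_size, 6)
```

Halving LR 3 times: 1 / 2^3
`step_size` takes the values: 1.0 → 0.5 → 0.25 → 0.125

Answer: 0.125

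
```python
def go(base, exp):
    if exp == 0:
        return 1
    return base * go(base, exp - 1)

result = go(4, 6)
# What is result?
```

go(4, 6) = 4 * 4 * 4 * 4 * 4 * 4 = 4096

Answer: 4096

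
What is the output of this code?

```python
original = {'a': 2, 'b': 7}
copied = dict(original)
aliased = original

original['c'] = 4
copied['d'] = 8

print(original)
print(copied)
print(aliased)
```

Key concept: dict() creates copy, assignment creates alias.
Step by step:
`original = {'a': 2, 'b': 7}` → original = {'a': 2, 'b': 7}
`copied = dict(original)` → copied = {'a': 2, 'b': 7}
`aliased = original` → aliased = {'a': 2, 'b': 7} (same object as original)
`original['c'] = 4` → original = {'a': 2, 'b': 7, 'c': 4} (same object as aliased); aliased = {'a': 2, 'b': 7, 'c': 4} (same object as original)
`copied['d'] = 8` → copied = {'a': 2, 'b': 7, 'd': 8}
`print(original)` → prints {'a': 2, 'b': 7, 'c': 4}
`print(copied)` → prints {'a': 2, 'b': 7, 'd': 8}
`print(aliased)` → prints {'a': 2, 'b': 7, 'c': 4}

Answer:
{'a': 2, 'b': 7, 'c': 4}
{'a': 2, 'b': 7, 'd': 8}
{'a': 2, 'b': 7, 'c': 4}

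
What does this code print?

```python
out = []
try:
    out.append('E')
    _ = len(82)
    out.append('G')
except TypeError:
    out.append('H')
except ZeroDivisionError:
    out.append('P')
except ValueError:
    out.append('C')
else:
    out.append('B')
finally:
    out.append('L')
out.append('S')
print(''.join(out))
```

Execution trace: 'E' (try body) → 'H' (except TypeError) → 'L' (finally) → 'S' (after the try/except). Output: EHLS

Answer: EHLS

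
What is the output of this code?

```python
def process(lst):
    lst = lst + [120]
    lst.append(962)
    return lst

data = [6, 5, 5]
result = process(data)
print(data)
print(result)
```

Key concept: rebinding parameter vs mutation.
Step by step:
`data = [6, 5, 5]` → data = [6, 5, 5]
`result = process(data)` → result = [6, 5, 5, 120, 962]
`print(data)` → prints [6, 5, 5]
`print(result)` → prints [6, 5, 5, 120, 962]

Answer:
[6, 5, 5]
[6, 5, 5, 120, 962]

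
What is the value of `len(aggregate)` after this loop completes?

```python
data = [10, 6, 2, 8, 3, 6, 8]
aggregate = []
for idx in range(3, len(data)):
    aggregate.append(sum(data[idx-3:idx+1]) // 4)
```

Number of 4-element averages
`aggregate` takes the values: [] → [6] → [6, 4] → [6, 4, 4] → [6, 4, 4, 6]
So `len(aggregate)` = 4

Answer: 4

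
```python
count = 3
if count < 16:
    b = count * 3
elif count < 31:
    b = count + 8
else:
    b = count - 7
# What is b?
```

Trace:
`count = 3` → count = 3
`if count < 16: ...` → count < 16 is True → b = 9
So b = 9

Answer: 9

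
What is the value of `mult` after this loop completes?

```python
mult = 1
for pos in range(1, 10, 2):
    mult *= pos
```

Product of 1, 3, 5, ... up to 9
`mult` takes the values: 1 → 3 → 15 → 105 → 945

Answer: 945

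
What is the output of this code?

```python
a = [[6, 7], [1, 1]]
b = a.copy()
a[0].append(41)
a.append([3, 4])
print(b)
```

Key concept: shallow copy with nested lists.
Step by step:
`a = [[6, 7], [1, 1]]` → a = [[6, 7], [1, 1]]
`b = a.copy()` → b = [[6, 7], [1, 1]]
`a[0].append(41)` → a = [[6, 7, 41], [1, 1]]; b = [[6, 7, 41], [1, 1]]
`a.append([3, 4])` → a = [[6, 7, 41], [1, 1], [3, 4]]
`print(b)` → prints [[6, 7, 41], [1, 1]]

Answer: [[6, 7, 41], [1, 1]]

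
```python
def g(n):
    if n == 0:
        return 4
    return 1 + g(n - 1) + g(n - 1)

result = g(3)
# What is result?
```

g(n) = 1 + 2·g(n-1), g(0)=4. Closed form: (4+1)·2^3 - 1 = 39.

Answer: 39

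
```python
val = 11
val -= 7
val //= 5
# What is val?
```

Trace:
`val = 11` → val = 11
`val -= 7` → val = 4
`val //= 5` → val = 0
So val = 0

Answer: 0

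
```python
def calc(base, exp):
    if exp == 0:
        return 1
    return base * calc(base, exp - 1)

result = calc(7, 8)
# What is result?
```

calc(7, 8) = 7 * 7 * 7 * 7 * 7 * 7 * 7 * 7 = 5764801

Answer: 5764801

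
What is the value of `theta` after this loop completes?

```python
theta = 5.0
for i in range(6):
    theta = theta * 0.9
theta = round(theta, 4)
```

Exponential decay: 5.0 * 0.9^6
`theta` takes the values: 5.0 → 4.5 → 4.05 → 3.645 → 3.2805 → 2.95245 → 2.657205 → 2.6572

Answer: 2.6572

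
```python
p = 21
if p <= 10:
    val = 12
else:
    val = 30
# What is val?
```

Trace:
`p = 21` → p = 21
`if p <= 10: ...` → p <= 10 is False, take else branch → val = 30
So val = 30

Answer: 30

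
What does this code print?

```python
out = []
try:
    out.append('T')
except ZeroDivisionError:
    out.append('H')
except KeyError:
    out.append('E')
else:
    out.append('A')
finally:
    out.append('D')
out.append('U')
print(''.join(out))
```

Execution trace: 'T' (try body, no exception) → 'A' (else) → 'D' (finally) → 'U' (after the try/except). Output: TADU

Answer: TADU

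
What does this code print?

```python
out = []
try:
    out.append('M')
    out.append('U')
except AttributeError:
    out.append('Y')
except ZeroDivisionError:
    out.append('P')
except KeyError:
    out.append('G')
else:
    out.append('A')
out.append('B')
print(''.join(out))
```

Execution trace: 'M' (try body) → 'U' (try body, no exception) → 'A' (else) → 'B' (after the try/except). Output: MUAB

Answer: MUAB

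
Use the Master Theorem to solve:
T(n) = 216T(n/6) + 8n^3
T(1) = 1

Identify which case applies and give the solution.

a=216, b=6, f(n)=8n^3. log_6(216) = 3. Since c=3 = 3, Case 2 applies: T(n) = Θ(n^log_b(a) · log n) = O(n^3 log n).

Answer: O(n^3 log n) - Case 2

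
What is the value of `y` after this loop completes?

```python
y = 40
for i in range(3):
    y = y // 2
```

Halve 3 times: 40 // 2^3 = 5
`y` takes the values: 40 → 20 → 10 → 5

Answer: 5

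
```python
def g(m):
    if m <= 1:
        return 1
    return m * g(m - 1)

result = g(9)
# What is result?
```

g(9) = 9 * 8 * 7 * 6 * 5 * 4 * 3 * 2 * 1 = 362880

Answer: 362880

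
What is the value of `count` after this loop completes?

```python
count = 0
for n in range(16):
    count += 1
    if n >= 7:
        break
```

Loop breaks when n reaches 7, count is 8
`count` takes the values: 0 → 1 → 2 → 3 → 4 → 5 → 6 → 7 → 8

Answer: 8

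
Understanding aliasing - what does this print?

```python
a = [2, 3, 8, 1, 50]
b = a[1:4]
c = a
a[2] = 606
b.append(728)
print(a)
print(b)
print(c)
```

Key concept: slice vs alias.
Step by step:
`a = [2, 3, 8, 1, 50]` → a = [2, 3, 8, 1, 50]
`b = a[1:4]` → b = [3, 8, 1]
`c = a` → c = [2, 3, 8, 1, 50] (same object as a)
`a[2] = 606` → a = [2, 3, 606, 1, 50] (same object as c); c = [2, 3, 606, 1, 50] (same object as a)
`b.append(728)` → b = [3, 8, 1, 728]
`print(a)` → prints [2, 3, 606, 1, 50]
`print(b)` → prints [3, 8, 1, 728]
`print(c)` → prints [2, 3, 606, 1, 50]

Answer:
[2, 3, 606, 1, 50]
[3, 8, 1, 728]
[2, 3, 606, 1, 50]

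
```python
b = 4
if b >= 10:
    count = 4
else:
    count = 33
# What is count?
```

Trace:
`b = 4` → b = 4
`if b >= 10: ...` → b >= 10 is False, take else branch → count = 33
So count = 33

Answer: 33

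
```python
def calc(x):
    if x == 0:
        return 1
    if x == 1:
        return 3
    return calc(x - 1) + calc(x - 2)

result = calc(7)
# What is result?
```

Build up from base cases: calc(0)=1, calc(1)=3, calc(2)=4, calc(3)=7, calc(4)=11, calc(5)=18, calc(6)=29, ..., calc(7)=47

Answer: 47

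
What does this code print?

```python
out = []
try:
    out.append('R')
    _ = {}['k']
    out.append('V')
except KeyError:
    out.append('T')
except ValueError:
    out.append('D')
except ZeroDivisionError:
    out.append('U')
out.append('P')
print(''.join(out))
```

Execution trace: 'R' (try body) → 'T' (except KeyError) → 'P' (after the try/except). Output: RTP

Answer: RTP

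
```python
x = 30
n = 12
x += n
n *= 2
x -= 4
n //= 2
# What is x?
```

Trace:
`x = 30` → x = 30
`n = 12` → n = 12
`x += n` → x = 42
`n *= 2` → n = 24
`x -= 4` → x = 38
`n //= 2` → n = 12
So x = 38

Answer: 38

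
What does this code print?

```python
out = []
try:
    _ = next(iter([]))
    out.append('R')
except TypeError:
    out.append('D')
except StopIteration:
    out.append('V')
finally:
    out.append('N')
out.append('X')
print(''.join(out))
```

Execution trace: 'V' (except StopIteration) → 'N' (finally) → 'X' (after the try/except). Output: VNX

Answer: VNX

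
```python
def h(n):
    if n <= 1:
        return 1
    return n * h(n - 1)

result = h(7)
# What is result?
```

h(7) = 7 * 6 * 5 * 4 * 3 * 2 * 1 = 5040

Answer: 5040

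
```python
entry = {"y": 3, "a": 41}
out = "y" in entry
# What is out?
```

Trace:
`entry = {"y": 3, "a": 41}` → entry = {'y': 3, 'a': 41}
`out = "y" in entry` → out = True
So out = True

Answer: True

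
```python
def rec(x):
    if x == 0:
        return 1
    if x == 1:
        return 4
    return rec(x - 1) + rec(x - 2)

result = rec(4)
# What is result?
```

Build up from base cases: rec(0)=1, rec(1)=4, rec(2)=5, rec(3)=9, rec(4)=14

Answer: 14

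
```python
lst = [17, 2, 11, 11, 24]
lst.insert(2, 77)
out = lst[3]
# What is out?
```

Trace:
`lst = [17, 2, 11, 11, 24]` → lst = [17, 2, 11, 11, 24]
`lst.insert(2, 77)` → lst = [17, 2, 77, 11, 11, 24]
`out = lst[3]` → out = 11
So out = 11

Answer: 11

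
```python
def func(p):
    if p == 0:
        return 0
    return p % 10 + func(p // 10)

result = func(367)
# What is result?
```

Sum of digits of 367: 7 + 6 + 3 = 16

Answer: 16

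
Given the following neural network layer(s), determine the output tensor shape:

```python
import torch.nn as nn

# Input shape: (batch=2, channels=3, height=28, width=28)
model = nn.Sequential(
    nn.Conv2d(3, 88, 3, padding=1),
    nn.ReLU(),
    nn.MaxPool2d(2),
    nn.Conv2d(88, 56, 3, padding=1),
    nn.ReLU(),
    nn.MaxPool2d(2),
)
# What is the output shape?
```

Input: (2, 3, 28, 28) -> after first Conv2d: (2, 88, 28, 28) -> after first MaxPool2d: (2, 88, 14, 14) -> after second Conv2d: (2, 56, 14, 14) -> Output: (2, 56, 7, 7)

Answer: (2, 56, 7, 7)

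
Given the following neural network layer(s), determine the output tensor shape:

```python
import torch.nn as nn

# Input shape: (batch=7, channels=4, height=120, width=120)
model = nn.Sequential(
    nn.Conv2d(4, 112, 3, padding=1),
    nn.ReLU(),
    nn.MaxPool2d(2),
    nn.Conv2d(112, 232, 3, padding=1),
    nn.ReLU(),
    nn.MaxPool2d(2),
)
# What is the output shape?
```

Input: (7, 4, 120, 120) -> after first Conv2d: (7, 112, 120, 120) -> after first MaxPool2d: (7, 112, 60, 60) -> after second Conv2d: (7, 232, 60, 60) -> Output: (7, 232, 30, 30)

Answer: (7, 232, 30, 30)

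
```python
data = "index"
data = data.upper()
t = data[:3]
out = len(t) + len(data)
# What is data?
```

Trace:
`data = "index"` → data = 'index'
`data = data.upper()` → data = 'INDEX'
`t = data[:3]` → t = 'IND'
`out = len(t) + len(data)` → out = 8
So data = 'INDEX'

Answer: 'INDEX'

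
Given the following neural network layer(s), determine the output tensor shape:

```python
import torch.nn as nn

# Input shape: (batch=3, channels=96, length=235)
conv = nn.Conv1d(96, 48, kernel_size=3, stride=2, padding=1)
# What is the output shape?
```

Input: (3, 96, 235) -> Output: (3, 48, 118)

Answer: (3, 48, 118)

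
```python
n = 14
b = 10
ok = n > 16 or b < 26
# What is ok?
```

Trace:
`n = 14` → n = 14
`b = 10` → b = 10
`ok = n > 16 or b < 26` → ok = True
So ok = True

Answer: True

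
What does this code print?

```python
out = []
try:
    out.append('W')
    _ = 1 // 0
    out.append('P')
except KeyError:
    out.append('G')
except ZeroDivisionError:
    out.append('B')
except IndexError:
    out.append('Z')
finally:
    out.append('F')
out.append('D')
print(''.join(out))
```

Execution trace: 'W' (try body) → 'B' (except ZeroDivisionError) → 'F' (finally) → 'D' (after the try/except). Output: WBFD

Answer: WBFD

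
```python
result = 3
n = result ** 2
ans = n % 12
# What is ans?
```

Trace:
`result = 3` → result = 3
`n = result ** 2` → n = 9
`ans = n % 12` → ans = 9
So ans = 9

Answer: 9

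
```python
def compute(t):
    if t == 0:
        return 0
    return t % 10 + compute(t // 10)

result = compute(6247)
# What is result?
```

Sum of digits of 6247: 7 + 4 + 2 + 6 = 19

Answer: 19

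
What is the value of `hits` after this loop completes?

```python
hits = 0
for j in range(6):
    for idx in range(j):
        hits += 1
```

Triangle number: 0+1+2+...+5
`hits` takes the values: 0 → 1 → 2 → 3 → 4 → 5 → 6 → 7 → 8 → 9 → 10 → 11 → 12 → 13 → 14 → 15

Answer: 15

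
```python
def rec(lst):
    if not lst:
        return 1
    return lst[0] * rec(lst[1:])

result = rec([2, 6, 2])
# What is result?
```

Product over [2, 6, 2] = 2 * 6 * 2 = 24

Answer: 24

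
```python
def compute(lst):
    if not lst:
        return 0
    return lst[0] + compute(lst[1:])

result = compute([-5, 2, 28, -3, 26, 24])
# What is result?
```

(-5) + 2 + 28 + (-3) + 26 + 24 + 0 = 72

Answer: 72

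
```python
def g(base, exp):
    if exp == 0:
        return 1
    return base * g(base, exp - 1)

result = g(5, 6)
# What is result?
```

g(5, 6) = 5 * 5 * 5 * 5 * 5 * 5 = 15625

Answer: 15625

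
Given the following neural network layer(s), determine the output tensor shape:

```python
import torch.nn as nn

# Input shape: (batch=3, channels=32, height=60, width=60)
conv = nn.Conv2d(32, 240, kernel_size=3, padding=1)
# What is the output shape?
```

Input: (3, 32, 60, 60) -> Output: (3, 240, 60, 60)

Answer: (3, 240, 60, 60)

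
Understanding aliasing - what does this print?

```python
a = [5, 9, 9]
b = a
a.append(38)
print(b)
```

Key concept: basic list aliasing.
Step by step:
`a = [5, 9, 9]` → a = [5, 9, 9]
`b = a` → b = [5, 9, 9] (same object as a)
`a.append(38)` → a = [5, 9, 9, 38] (same object as b); b = [5, 9, 9, 38] (same object as a)
`print(b)` → prints [5, 9, 9, 38]

Answer: [5, 9, 9, 38]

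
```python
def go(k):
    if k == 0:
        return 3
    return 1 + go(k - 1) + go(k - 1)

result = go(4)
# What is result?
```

go(k) = 1 + 2·go(k-1), go(0)=3. Closed form: (3+1)·2^4 - 1 = 63.

Answer: 63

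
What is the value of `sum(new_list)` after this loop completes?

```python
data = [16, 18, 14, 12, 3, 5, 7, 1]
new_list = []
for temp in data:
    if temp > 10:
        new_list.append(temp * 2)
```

Sum of doubled values > 10
`new_list` takes the values: [] → [32] → [32, 36] → [32, 36, 28] → [32, 36, 28, 24]
So `sum(new_list)` = 120

Answer: 120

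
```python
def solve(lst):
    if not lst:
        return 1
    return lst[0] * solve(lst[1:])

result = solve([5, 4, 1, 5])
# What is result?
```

Product over [5, 4, 1, 5] = 5 * 4 * 1 * 5 = 100

Answer: 100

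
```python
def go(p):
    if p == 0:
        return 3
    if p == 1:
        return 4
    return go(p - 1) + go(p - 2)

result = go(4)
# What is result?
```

Build up from base cases: go(0)=3, go(1)=4, go(2)=7, go(3)=11, go(4)=18

Answer: 18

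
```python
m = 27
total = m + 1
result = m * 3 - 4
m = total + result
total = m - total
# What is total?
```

Trace:
`m = 27` → m = 27
`total = m + 1` → total = 28
`result = m * 3 - 4` → result = 77
`m = total + result` → m = 105
`total = m - total` → total = 77
So total = 77

Answer: 77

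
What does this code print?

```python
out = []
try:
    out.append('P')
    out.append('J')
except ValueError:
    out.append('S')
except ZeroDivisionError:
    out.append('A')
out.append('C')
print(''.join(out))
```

Execution trace: 'P' (try body) → 'J' (try body, no exception) → 'C' (after the try/except). Output: PJC

Answer: PJC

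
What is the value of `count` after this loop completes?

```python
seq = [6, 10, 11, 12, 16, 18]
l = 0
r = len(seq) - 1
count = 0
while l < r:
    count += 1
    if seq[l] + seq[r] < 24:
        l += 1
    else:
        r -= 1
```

Steps to find pair summing to 24
`count` takes the values: 0 → 1 → 2 → 3 → 4 → 5

Answer: 5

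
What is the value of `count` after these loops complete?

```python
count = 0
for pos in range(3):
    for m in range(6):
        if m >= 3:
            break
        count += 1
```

Inner breaks at 3, outer runs 3 times
`count` takes the values: 0 → 1 → 2 → 3 → 4 → 5 → 6 → 7 → 8 → 9

Answer: 9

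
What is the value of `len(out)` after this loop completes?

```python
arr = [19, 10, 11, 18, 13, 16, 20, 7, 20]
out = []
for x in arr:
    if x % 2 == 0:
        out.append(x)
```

Count even numbers in [19, 10, 11, 18, 13, 16, 20, 7, 20]
`out` takes the values: [] → [10] → [10, 18] → [10, 18, 16] → [10, 18, 16, 20] → [10, 18, 16, 20, 20]
So `len(out)` = 5

Answer: 5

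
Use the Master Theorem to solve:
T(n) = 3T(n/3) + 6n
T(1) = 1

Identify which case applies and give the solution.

a=3, b=3, f(n)=6n. log_3(3) = 1. Since c=1 = 1, Case 2 applies: T(n) = Θ(n^log_b(a) · log n) = O(n log n).

Answer: O(n log n) - Case 2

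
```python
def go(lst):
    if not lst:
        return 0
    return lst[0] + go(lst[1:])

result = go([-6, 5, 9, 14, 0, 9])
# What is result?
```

(-6) + 5 + 9 + 14 + 0 + 9 + 0 = 31

Answer: 31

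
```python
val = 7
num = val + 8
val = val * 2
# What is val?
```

Trace:
`val = 7` → val = 7
`num = val + 8` → num = 15
`val = val * 2` → val = 14
So val = 14

Answer: 14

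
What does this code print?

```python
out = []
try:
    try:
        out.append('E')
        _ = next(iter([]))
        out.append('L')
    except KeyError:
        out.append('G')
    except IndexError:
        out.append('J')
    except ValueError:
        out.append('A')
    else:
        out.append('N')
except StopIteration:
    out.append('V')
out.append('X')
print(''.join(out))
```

Execution trace: 'E' (try body) → 'V' (outer except StopIteration) → 'X' (after the try/except). Output: EVX

Answer: EVX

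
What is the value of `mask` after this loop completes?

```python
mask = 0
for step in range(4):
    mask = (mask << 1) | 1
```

Build 4 consecutive 1-bits: 0b1111
`mask` takes the values: 0 → 1 → 3 → 7 → 15

Answer: 15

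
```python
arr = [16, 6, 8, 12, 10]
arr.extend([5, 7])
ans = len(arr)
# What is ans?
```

Trace:
`arr = [16, 6, 8, 12, 10]` → arr = [16, 6, 8, 12, 10]
`arr.extend([5, 7])` → arr = [16, 6, 8, 12, 10, 5, 7]
`ans = len(arr)` → ans = 7
So ans = 7

Answer: 7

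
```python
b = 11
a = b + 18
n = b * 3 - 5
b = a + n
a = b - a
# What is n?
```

Trace:
`b = 11` → b = 11
`a = b + 18` → a = 29
`n = b * 3 - 5` → n = 28
`b = a + n` → b = 57
`a = b - a` → a = 28
So n = 28

Answer: 28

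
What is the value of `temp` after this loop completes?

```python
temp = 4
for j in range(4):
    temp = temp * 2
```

Multiply by 2, 4 times: 4 * 2^4 = 64
`temp` takes the values: 4 → 8 → 16 → 32 → 64

Answer: 64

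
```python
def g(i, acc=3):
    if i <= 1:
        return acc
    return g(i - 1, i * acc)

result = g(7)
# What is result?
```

Accumulator trace (n, acc): (7, 3) -> (6, 21) -> (5, 126) -> (4, 630) -> (3, 2520) -> (2, 7560) -> (1, 15120) -> return 15120

Answer: 15120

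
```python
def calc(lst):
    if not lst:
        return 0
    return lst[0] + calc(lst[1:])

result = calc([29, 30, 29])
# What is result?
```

29 + 30 + 29 + 0 = 88

Answer: 88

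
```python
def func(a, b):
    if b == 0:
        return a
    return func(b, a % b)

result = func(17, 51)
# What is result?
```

func(17, 51) -> func(51, 17) -> func(17, 0) -> 17

Answer: 17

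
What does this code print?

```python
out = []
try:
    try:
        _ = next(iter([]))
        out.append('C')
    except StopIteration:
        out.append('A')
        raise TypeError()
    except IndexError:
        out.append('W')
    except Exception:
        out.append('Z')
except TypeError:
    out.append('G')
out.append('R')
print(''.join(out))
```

Execution trace: 'A' (except StopIteration) → 'G' (outer except TypeError) → 'R' (after the try/except). Output: AGR

Answer: AGR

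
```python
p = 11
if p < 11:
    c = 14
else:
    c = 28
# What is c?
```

Trace:
`p = 11` → p = 11
`if p < 11: ...` → p < 11 is False, take else branch → c = 28
So c = 28

Answer: 28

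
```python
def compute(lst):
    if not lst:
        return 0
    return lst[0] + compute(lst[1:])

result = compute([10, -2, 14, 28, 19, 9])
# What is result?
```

10 + (-2) + 14 + 28 + 19 + 9 + 0 = 78

Answer: 78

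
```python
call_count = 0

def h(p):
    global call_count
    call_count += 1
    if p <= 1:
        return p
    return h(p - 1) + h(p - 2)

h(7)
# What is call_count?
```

Calls(p) = 1 + Calls(p-1) + Calls(p-2); Calls(0)=Calls(1)=1. For p=7 this gives 41.

Answer: 41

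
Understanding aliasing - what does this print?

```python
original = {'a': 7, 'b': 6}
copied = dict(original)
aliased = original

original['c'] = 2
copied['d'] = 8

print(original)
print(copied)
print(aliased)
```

Key concept: dict() creates copy, assignment creates alias.
Step by step:
`original = {'a': 7, 'b': 6}` → original = {'a': 7, 'b': 6}
`copied = dict(original)` → copied = {'a': 7, 'b': 6}
`aliased = original` → aliased = {'a': 7, 'b': 6} (same object as original)
`original['c'] = 2` → original = {'a': 7, 'b': 6, 'c': 2} (same object as aliased); aliased = {'a': 7, 'b': 6, 'c': 2} (same object as original)
`copied['d'] = 8` → copied = {'a': 7, 'b': 6, 'd': 8}
`print(original)` → prints {'a': 7, 'b': 6, 'c': 2}
`print(copied)` → prints {'a': 7, 'b': 6, 'd': 8}
`print(aliased)` → prints {'a': 7, 'b': 6, 'c': 2}

Answer:
{'a': 7, 'b': 6, 'c': 2}
{'a': 7, 'b': 6, 'd': 8}
{'a': 7, 'b': 6, 'c': 2}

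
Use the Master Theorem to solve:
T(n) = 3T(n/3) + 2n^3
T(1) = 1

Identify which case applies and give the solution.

a=3, b=3, f(n)=2n^3. log_3(3) = 1. Since c=3 > 1 and the regularity condition holds (3(n/3)^3 = (3/3^3)n^3 with 3/3^3 < 1), Case 3 applies: T(n) = Θ(f(n)) = O(n^3).

Answer: O(n^3) - Case 3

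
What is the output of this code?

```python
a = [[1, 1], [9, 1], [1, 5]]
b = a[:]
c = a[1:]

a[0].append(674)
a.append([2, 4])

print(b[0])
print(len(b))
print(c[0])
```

Key concept: slice with nested mutation.
Step by step:
`a = [[1, 1], [9, 1], [1, 5]]` → a = [[1, 1], [9, 1], [1, 5]]
`b = a[:]` → b = [[1, 1], [9, 1], [1, 5]]
`c = a[1:]` → c = [[9, 1], [1, 5]]
`a[0].append(674)` → a = [[1, 1, 674], [9, 1], [1, 5]]; b = [[1, 1, 674], [9, 1], [1, 5]]
`a.append([2, 4])` → a = [[1, 1, 674], [9, 1], [1, 5], [2, 4]]
`print(b[0])` → prints [1, 1, 674]
`print(len(b))` → prints 3
`print(c[0])` → prints [9, 1]

Answer:
[1, 1, 674]
3
[9, 1]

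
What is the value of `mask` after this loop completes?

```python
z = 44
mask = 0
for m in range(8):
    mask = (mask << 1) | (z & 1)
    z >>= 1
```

Reverse lowest 8 bits of 44
`mask` takes the values: 0 → 1 → 3 → 6 → 13 → 26 → 52

Answer: 52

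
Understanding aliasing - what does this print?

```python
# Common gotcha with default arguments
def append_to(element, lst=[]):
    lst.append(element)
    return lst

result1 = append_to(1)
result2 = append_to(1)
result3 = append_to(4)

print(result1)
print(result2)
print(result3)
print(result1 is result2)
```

Key concept: mutable default argument gotcha.
Step by step:
`result1 = append_to(1)` → result1 = [1]
`result2 = append_to(1)` → result1 = [1, 1] (same object as result2); result2 = [1, 1] (same object as result1)
`result3 = append_to(4)` → result1 = [1, 1, 4] (same object as result2, result3); result2 = [1, 1, 4] (same object as result1, result3); result3 = [1, 1, 4] (same object as result1, result2)
`print(result1)` → prints [1, 1, 4]
`print(result2)` → prints [1, 1, 4]
`print(result3)` → prints [1, 1, 4]
`print(result1 is result2)` → prints True

Answer:
[1, 1, 4]
[1, 1, 4]
[1, 1, 4]
True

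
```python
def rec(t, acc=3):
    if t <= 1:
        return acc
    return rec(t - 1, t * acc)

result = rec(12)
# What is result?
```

Accumulator trace (n, acc): (12, 3) -> (11, 36) -> (10, 396) -> (9, 3960) -> (8, 35640) -> (7, 285120) -> (6, 1995840) -> (5, 11975040) -> (4, 59875200) -> (3, 239500800) -> (2, 718502400) -> (1, 1437004800) -> return 1437004800

Answer: 1437004800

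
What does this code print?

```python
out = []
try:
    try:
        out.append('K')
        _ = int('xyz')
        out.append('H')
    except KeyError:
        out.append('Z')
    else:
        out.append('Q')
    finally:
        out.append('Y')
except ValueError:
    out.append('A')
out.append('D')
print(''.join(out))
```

Execution trace: 'K' (try body) → 'Y' (finally) → 'A' (outer except ValueError) → 'D' (after the try/except). Output: KYAD

Answer: KYAD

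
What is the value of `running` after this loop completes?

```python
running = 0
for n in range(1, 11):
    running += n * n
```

Sum of squares 1² to 10² = 385
`running` takes the values: 0 → 1 → 5 → 14 → 30 → 55 → 91 → 140 → 204 → 285 → 385

Answer: 385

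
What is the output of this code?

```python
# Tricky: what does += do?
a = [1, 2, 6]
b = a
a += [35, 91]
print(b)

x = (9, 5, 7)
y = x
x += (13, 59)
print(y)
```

Key concept: += behavior differs for mutable vs immutable.
Step by step:
`a = [1, 2, 6]` → a = [1, 2, 6]
`b = a` → b = [1, 2, 6] (same object as a)
`a += [35, 91]` → a = [1, 2, 6, 35, 91] (same object as b); b = [1, 2, 6, 35, 91] (same object as a)
`print(b)` → prints [1, 2, 6, 35, 91]
`x = (9, 5, 7)` → x = (9, 5, 7)
`y = x` → y = (9, 5, 7)
`x += (13, 59)` → x = (9, 5, 7, 13, 59)
`print(y)` → prints (9, 5, 7)

Answer:
[1, 2, 6, 35, 91]
(9, 5, 7)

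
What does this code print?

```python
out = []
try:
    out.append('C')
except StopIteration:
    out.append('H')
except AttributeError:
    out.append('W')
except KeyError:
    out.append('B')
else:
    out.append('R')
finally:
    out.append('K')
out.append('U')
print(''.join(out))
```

Execution trace: 'C' (try body, no exception) → 'R' (else) → 'K' (finally) → 'U' (after the try/except). Output: CRKU

Answer: CRKU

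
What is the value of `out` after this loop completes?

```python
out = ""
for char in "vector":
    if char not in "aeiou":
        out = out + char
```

Remove vowels from 'vector'
`out` takes the values: "" → "v" → "vc" → "vct" → "vctr"

Answer: "vctr"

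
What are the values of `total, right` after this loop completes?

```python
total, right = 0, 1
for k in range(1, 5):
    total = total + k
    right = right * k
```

Sum and factorial of 1 to 4
`total, right` takes the values: (0, 1) → (1, 1) → (3, 1) → (3, 2) → (6, 2) → (6, 6) → (10, 6) → (10, 24)

Answer: 10, 24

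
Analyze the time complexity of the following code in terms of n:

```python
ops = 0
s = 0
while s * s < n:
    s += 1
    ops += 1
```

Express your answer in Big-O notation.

Each loop level contributes: √n. Multiplying the contributions gives O(√n).

Answer: O(√n)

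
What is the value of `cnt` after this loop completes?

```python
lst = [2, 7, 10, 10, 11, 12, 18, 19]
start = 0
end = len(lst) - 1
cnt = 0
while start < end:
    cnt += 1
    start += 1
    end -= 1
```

Iterations until pointers meet (list length 8)
`cnt` takes the values: 0 → 1 → 2 → 3 → 4

Answer: 4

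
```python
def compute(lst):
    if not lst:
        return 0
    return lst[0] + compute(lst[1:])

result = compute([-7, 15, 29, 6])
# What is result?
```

(-7) + 15 + 29 + 6 + 0 = 43

Answer: 43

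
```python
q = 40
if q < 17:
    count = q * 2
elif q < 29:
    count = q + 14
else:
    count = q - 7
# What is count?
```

Trace:
`q = 40` → q = 40
`if q < 17: ...` → q < 17 is False, q < 29 is False, take else branch → count = 33
So count = 33

Answer: 33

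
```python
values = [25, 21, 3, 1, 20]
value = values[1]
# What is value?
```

Trace:
`values = [25, 21, 3, 1, 20]` → values = [25, 21, 3, 1, 20]
`value = values[1]` → value = 21
So value = 21

Answer: 21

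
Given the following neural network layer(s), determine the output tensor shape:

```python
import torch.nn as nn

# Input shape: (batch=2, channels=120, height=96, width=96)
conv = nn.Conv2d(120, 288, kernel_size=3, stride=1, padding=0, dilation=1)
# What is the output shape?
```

Input: (2, 120, 96, 96) -> Output: (2, 288, 94, 94)

Answer: (2, 288, 94, 94)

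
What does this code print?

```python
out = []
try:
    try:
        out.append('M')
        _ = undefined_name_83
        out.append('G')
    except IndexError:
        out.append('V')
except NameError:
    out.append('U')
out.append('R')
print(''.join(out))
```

Execution trace: 'M' (try body) → 'U' (outer except NameError) → 'R' (after the try/except). Output: MUR

Answer: MUR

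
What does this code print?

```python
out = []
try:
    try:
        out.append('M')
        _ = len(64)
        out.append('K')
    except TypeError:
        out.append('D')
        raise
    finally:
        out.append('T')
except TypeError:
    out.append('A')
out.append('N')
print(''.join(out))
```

Execution trace: 'M' (inner try body) → 'D' (inner except TypeError) → 'T' (inner finally) → 'A' (outer except TypeError) → 'N' (after the try/except). Output: MDTAN

Answer: MDTAN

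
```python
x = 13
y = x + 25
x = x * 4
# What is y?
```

Trace:
`x = 13` → x = 13
`y = x + 25` → y = 38
`x = x * 4` → x = 52
So y = 38

Answer: 38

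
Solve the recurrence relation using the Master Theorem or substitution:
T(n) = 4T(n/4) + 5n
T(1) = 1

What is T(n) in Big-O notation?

By Master Theorem: a=4, b=4, f(n)=5n. Since log_4(4) = 1 and f(n) = Θ(n^1), Case 2 applies. T(n) = O(n log n).

Answer: O(n log n)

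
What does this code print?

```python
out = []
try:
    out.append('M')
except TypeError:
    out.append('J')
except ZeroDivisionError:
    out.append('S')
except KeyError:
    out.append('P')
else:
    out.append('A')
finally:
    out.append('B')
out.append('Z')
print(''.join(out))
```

Execution trace: 'M' (try body, no exception) → 'A' (else) → 'B' (finally) → 'Z' (after the try/except). Output: MABZ

Answer: MABZ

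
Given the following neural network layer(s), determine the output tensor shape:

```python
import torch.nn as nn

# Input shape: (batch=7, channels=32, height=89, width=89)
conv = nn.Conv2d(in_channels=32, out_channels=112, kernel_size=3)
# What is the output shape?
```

Input: (7, 32, 89, 89) -> Output: (7, 112, 87, 87)

Answer: (7, 112, 87, 87)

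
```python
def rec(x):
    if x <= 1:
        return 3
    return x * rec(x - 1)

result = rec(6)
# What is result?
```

rec(6) = 6 * 5 * 4 * 3 * 2 * 3 = 2160

Answer: 2160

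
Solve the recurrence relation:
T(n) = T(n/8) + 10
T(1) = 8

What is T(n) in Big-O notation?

Each step divides n by 8 and adds 10. After log_8(n) steps we reach T(1)=8. So T(n) = 10·log_8(n) + 8 = O(log n).

Answer: O(log n)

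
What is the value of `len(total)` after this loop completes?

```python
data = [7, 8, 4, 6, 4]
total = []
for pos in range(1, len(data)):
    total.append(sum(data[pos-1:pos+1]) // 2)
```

Number of 2-element averages
`total` takes the values: [] → [7] → [7, 6] → [7, 6, 5] → [7, 6, 5, 5]
So `len(total)` = 4

Answer: 4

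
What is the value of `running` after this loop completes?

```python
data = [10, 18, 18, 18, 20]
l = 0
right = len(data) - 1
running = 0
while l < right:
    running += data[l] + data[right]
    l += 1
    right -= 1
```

Sum of pairs from ends
`running` takes the values: 0 → 30 → 66

Answer: 66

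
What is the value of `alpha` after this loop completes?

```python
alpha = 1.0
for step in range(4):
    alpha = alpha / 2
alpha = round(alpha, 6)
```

Halving LR 4 times: 1 / 2^4
`alpha` takes the values: 1.0 → 0.5 → 0.25 → 0.125 → 0.0625

Answer: 0.0625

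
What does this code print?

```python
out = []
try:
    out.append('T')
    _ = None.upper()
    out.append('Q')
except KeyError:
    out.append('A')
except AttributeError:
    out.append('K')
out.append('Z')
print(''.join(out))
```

Execution trace: 'T' (try body) → 'K' (except AttributeError) → 'Z' (after the try/except). Output: TKZ

Answer: TKZ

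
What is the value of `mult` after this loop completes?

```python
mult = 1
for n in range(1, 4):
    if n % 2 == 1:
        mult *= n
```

Product of odd numbers 1 to 3
`mult` takes the values: 1 → 3

Answer: 3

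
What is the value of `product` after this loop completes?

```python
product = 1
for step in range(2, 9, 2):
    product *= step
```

Product of even numbers 2 to 8
`product` takes the values: 1 → 2 → 8 → 48 → 384

Answer: 384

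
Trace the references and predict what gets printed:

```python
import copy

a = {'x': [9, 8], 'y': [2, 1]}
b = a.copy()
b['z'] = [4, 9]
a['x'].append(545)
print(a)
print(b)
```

Key concept: shallow copy of dict with mutable values.
Step by step:
`a = {'x': [9, 8], 'y': [2, 1]}` → a = {'x': [9, 8], 'y': [2, 1]}
`b = a.copy()` → b = {'x': [9, 8], 'y': [2, 1]}
`b['z'] = [4, 9]` → b = {'x': [9, 8], 'y': [2, 1], 'z': [4, 9]}
`a['x'].append(545)` → a = {'x': [9, 8, 545], 'y': [2, 1]}; b = {'x': [9, 8, 545], 'y': [2, 1], 'z': [4, 9]}
`print(a)` → prints {'x': [9, 8, 545], 'y': [2, 1]}
`print(b)` → prints {'x': [9, 8, 545], 'y': [2, 1], 'z': [4, 9]}

Answer:
{'x': [9, 8, 545], 'y': [2, 1]}
{'x': [9, 8, 545], 'y': [2, 1], 'z': [4, 9]}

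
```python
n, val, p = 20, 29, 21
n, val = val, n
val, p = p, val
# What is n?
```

Trace:
`n, val, p = 20, 29, 21` → n = 20; val = 29; p = 21
`n, val = val, n` → n = 29; val = 20
`val, p = p, val` → val = 21; p = 20
So n = 29

Answer: 29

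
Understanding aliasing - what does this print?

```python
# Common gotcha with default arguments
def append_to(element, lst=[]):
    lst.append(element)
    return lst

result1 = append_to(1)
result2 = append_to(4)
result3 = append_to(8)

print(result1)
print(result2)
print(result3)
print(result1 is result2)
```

Key concept: mutable default argument gotcha.
Step by step:
`result1 = append_to(1)` → result1 = [1]
`result2 = append_to(4)` → result1 = [1, 4] (same object as result2); result2 = [1, 4] (same object as result1)
`result3 = append_to(8)` → result1 = [1, 4, 8] (same object as result2, result3); result2 = [1, 4, 8] (same object as result1, result3); result3 = [1, 4, 8] (same object as result1, result2)
`print(result1)` → prints [1, 4, 8]
`print(result2)` → prints [1, 4, 8]
`print(result3)` → prints [1, 4, 8]
`print(result1 is result2)` → prints True

Answer:
[1, 4, 8]
[1, 4, 8]
[1, 4, 8]
True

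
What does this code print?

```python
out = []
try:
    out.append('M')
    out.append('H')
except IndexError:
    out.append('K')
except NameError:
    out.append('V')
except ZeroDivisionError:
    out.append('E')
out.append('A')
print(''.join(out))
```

Execution trace: 'M' (try body) → 'H' (try body, no exception) → 'A' (after the try/except). Output: MHA

Answer: MHA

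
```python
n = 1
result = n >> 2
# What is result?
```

Trace:
`n = 1` → n = 1
`result = n >> 2` → result = 0
So result = 0

Answer: 0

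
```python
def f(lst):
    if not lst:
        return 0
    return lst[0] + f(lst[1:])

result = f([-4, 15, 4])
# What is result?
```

(-4) + 15 + 4 + 0 = 15

Answer: 15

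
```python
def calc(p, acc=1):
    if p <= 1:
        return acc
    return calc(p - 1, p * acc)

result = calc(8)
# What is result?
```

Accumulator trace (n, acc): (8, 1) -> (7, 8) -> (6, 56) -> (5, 336) -> (4, 1680) -> (3, 6720) -> (2, 20160) -> (1, 40320) -> return 40320

Answer: 40320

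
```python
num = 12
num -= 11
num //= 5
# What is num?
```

Trace:
`num = 12` → num = 12
`num -= 11` → num = 1
`num //= 5` → num = 0
So num = 0

Answer: 0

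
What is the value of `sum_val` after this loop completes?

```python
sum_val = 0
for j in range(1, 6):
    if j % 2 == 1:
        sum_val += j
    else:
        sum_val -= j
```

Add odd, subtract even
`sum_val` takes the values: 0 → 1 → -1 → 2 → -2 → 3

Answer: 3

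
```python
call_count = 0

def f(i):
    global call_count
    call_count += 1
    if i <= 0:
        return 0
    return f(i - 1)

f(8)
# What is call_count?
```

Linear recursion stepping by 1: 9 calls from i=8 down to ≤0.

Answer: 9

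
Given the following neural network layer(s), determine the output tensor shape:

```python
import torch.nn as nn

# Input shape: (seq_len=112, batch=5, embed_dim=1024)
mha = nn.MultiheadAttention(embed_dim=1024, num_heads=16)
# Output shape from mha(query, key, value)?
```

Input: (112, 5, 1024) -> Output: (112, 5, 1024)

Answer: (112, 5, 1024)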